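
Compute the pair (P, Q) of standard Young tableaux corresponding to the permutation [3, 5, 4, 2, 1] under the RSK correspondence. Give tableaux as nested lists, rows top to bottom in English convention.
Insert each entry of the permutation into P by Schensted row insertion, recording in Q the position of each new cell.

Insert 3: appended to row 1. P = [[3]], Q = [[1]].
Insert 5: appended to row 1. P = [[3, 5]], Q = [[1, 2]].
Insert 4: 4 bumps 5 from row 1; 5 starts row 2. P = [[3, 4], [5]], Q = [[1, 2], [3]].
Insert 2: 2 bumps 3 from row 1; 3 bumps 5 from row 2; 5 starts row 3. P = [[2, 4], [3], [5]], Q = [[1, 2], [3], [4]].
Insert 1: 1 bumps 2 from row 1; 2 bumps 3 from row 2; 3 bumps 5 from row 3; 5 starts row 4. P = [[1, 4], [2], [3], [5]], Q = [[1, 2], [3], [4], [5]].

So P = [[1, 4], [2], [3], [5]], Q = [[1, 2], [3], [4], [5]].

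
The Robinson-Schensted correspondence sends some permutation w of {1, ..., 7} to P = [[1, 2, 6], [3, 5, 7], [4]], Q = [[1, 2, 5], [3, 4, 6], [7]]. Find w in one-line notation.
Reverse the RSK construction: for i from n down to 1, find the cell of Q containing i, remove the entry at that cell from P, and reverse-bump it up through P; the value ejected from row 1 is w(i).

Step i=7: Q has 7 at row 3, column 1; remove 4 from row 3 of P and reverse-bump: 4 enters row 2 and ejects 3; 3 enters row 1 and ejects 2. So w(7) = 2. P is now [[1, 3, 6], [4, 5, 7]].
Step i=6: Q has 6 at row 2, column 3; remove 7 from row 2 of P and reverse-bump: 7 enters row 1 and ejects 6. So w(6) = 6. P is now [[1, 3, 7], [4, 5]].
Step i=5: Q has 5 at row 1, column 3; remove that cell from P, ejecting 7. So w(5) = 7. P is now [[1, 3], [4, 5]].
Step i=4: Q has 4 at row 2, column 2; remove 5 from row 2 of P and reverse-bump: 5 enters row 1 and ejects 3. So w(4) = 3. P is now [[1, 5], [4]].
Step i=3: Q has 3 at row 2, column 1; remove 4 from row 2 of P and reverse-bump: 4 enters row 1 and ejects 1. So w(3) = 1. P is now [[4, 5]].
Step i=2: Q has 2 at row 1, column 2; remove that cell from P, ejecting 5. So w(2) = 5. P is now [[4]].
Step i=1: Q has 1 at row 1, column 1; remove that cell from P, ejecting 4. So w(1) = 4. P is now [].

So w = 4 5 1 3 7 6 2.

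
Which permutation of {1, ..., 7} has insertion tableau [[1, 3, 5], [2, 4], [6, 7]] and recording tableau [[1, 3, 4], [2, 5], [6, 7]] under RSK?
6 2 4 7 5 1 3

Reverse the RSK construction: for i from n down to 1, find the cell of Q containing i, remove the entry at that cell from P, and reverse-bump it up through P; the value ejected from row 1 is w(i).

Step i=7: Q has 7 at row 3, column 2; remove 7 from row 3 of P and reverse-bump: 7 enters row 2 and ejects 4; 4 enters row 1 and ejects 3. So w(7) = 3. P is now [[1, 4, 5], [2, 7], [6]].
Step i=6: Q has 6 at row 3, column 1; remove 6 from row 3 of P and reverse-bump: 6 enters row 2 and ejects 2; 2 enters row 1 and ejects 1. So w(6) = 1. P is now [[2, 4, 5], [6, 7]].
Step i=5: Q has 5 at row 2, column 2; remove 7 from row 2 of P and reverse-bump: 7 enters row 1 and ejects 5. So w(5) = 5. P is now [[2, 4, 7], [6]].
Step i=4: Q has 4 at row 1, column 3; remove that cell from P, ejecting 7. So w(4) = 7. P is now [[2, 4], [6]].
Step i=3: Q has 3 at row 1, column 2; remove that cell from P, ejecting 4. So w(3) = 4. P is now [[2], [6]].
Step i=2: Q has 2 at row 2, column 1; remove 6 from row 2 of P and reverse-bump: 6 enters row 1 and ejects 2. So w(2) = 2. P is now [[6]].
Step i=1: Q has 1 at row 1, column 1; remove that cell from P, ejecting 6. So w(1) = 6. P is now [].

So w = 6 2 4 7 5 1 3.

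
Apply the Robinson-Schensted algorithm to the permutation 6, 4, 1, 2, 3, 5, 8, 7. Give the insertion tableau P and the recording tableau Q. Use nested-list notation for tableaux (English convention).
P = [[1, 2, 3, 5, 7], [4, 8], [6]], Q = [[1, 4, 5, 6, 7], [2, 8], [3]]

Insert each entry of the permutation into P by Schensted row insertion, recording in Q the position of each new cell.

After inserting 6: P = [[6]].
After inserting 4: P = [[4], [6]].
After inserting 1: P = [[1], [4], [6]].
After inserting 2: P = [[1, 2], [4], [6]].
After inserting 3: P = [[1, 2, 3], [4], [6]].
After inserting 5: P = [[1, 2, 3, 5], [4], [6]].
After inserting 8: P = [[1, 2, 3, 5, 8], [4], [6]].
After inserting 7: P = [[1, 2, 3, 5, 7], [4, 8], [6]].

So P = [[1, 2, 3, 5, 7], [4, 8], [6]], Q = [[1, 4, 5, 6, 7], [2, 8], [3]].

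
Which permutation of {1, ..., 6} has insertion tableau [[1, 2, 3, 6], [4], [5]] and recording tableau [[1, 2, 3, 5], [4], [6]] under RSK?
Reverse RSK: for i = n, n-1, ..., 1, locate i in Q, remove the corresponding corner cell from P, and reverse-bump its entry up through P; the value ejected from row 1 is w(i).

So w = 1 2 5 4 6 3.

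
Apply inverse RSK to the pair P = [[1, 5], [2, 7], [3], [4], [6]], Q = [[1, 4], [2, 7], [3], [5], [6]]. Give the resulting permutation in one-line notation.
Reverse the RSK construction: for i from n down to 1, find the cell of Q containing i, remove the entry at that cell from P, and reverse-bump it up through P; the value ejected from row 1 is w(i).

Step i=7: Q has 7 at row 2, column 2; remove 7 from row 2 of P and reverse-bump: 7 enters row 1 and ejects 5. So w(7) = 5. P is now [[1, 7], [2], [3], [4], [6]].
Step i=6: Q has 6 at row 5, column 1; remove 6 from row 5 of P and reverse-bump: 6 enters row 4 and ejects 4; 4 enters row 3 and ejects 3; 3 enters row 2 and ejects 2; 2 enters row 1 and ejects 1. So w(6) = 1. P is now [[2, 7], [3], [4], [6]].
Step i=5: Q has 5 at row 4, column 1; remove 6 from row 4 of P and reverse-bump: 6 enters row 3 and ejects 4; 4 enters row 2 and ejects 3; 3 enters row 1 and ejects 2. So w(5) = 2. P is now [[3, 7], [4], [6]].
Step i=4: Q has 4 at row 1, column 2; remove that cell from P, ejecting 7. So w(4) = 7. P is now [[3], [4], [6]].
Step i=3: Q has 3 at row 3, column 1; remove 6 from row 3 of P and reverse-bump: 6 enters row 2 and ejects 4; 4 enters row 1 and ejects 3. So w(3) = 3. P is now [[4], [6]].
Step i=2: Q has 2 at row 2, column 1; remove 6 from row 2 of P and reverse-bump: 6 enters row 1 and ejects 4. So w(2) = 4. P is now [[6]].
Step i=1: Q has 1 at row 1, column 1; remove that cell from P, ejecting 6. So w(1) = 6. P is now [].

So w = 6 4 3 7 2 1 5.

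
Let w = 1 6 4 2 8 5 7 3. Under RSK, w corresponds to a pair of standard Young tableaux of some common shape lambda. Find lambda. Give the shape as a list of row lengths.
Row-insert each entry into an empty tableau.

After inserting 1: P = [[1]].
After inserting 6: P = [[1, 6]].
After inserting 4: P = [[1, 4], [6]].
After inserting 2: P = [[1, 2], [4], [6]].
After inserting 8: P = [[1, 2, 8], [4], [6]].
After inserting 5: P = [[1, 2, 5], [4, 8], [6]].
After inserting 7: P = [[1, 2, 5, 7], [4, 8], [6]].
After inserting 3: P = [[1, 2, 3, 7], [4, 5], [6, 8]].

The final insertion tableau P = [[1, 2, 3, 7], [4, 5], [6, 8]] has shape [4, 2, 2].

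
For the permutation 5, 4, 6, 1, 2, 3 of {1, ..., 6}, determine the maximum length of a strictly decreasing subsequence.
3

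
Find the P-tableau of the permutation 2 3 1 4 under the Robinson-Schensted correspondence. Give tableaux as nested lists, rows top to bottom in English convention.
Insert 2: appended to row 1. P = [[2]].
Insert 3: appended to row 1. P = [[2, 3]].
Insert 1: 1 bumps 2 from row 1; 2 starts row 2. P = [[1, 3], [2]].
Insert 4: appended to row 1. P = [[1, 3, 4], [2]].

So P = [[1, 3, 4], [2]].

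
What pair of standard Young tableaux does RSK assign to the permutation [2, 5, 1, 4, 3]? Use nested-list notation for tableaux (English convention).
Insert each entry of the permutation into P by Schensted row insertion, recording in Q the position of each new cell.

Insert 2: appended to row 1. P = [[2]], Q = [[1]].
Insert 5: appended to row 1. P = [[2, 5]], Q = [[1, 2]].
Insert 1: 1 bumps 2 from row 1; 2 starts row 2. P = [[1, 5], [2]], Q = [[1, 2], [3]].
Insert 4: 4 bumps 5 from row 1; 5 appends to row 2. P = [[1, 4], [2, 5]], Q = [[1, 2], [3, 4]].
Insert 3: 3 bumps 4 from row 1; 4 bumps 5 from row 2; 5 starts row 3. P = [[1, 3], [2, 4], [5]], Q = [[1, 2], [3, 4], [5]].

So P = [[1, 3], [2, 4], [5]], Q = [[1, 2], [3, 4], [5]].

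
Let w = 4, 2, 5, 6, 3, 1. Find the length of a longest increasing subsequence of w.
3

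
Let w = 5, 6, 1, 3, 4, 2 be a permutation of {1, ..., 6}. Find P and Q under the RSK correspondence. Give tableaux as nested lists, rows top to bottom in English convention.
Insert each entry of the permutation into P by Schensted row insertion, recording in Q the position of each new cell.

Insert 5: appended to row 1. P = [[5]].
Insert 6: appended to row 1. P = [[5, 6]].
Insert 1: 1 bumps 5 from row 1; 5 starts row 2. P = [[1, 6], [5]].
Insert 3: 3 bumps 6 from row 1; 6 appends to row 2. P = [[1, 3], [5, 6]].
Insert 4: appended to row 1. P = [[1, 3, 4], [5, 6]].
Insert 2: 2 bumps 3 from row 1; 3 bumps 5 from row 2; 5 starts row 3. P = [[1, 2, 4], [3, 6], [5]].

So P = [[1, 2, 4], [3, 6], [5]], Q = [[1, 2, 5], [3, 4], [6]].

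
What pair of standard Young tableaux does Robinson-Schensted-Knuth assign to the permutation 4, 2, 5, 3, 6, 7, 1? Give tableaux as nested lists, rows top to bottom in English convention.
Insert each entry of the permutation into P by Schensted row insertion, recording in Q the position of each new cell.

Insert 4: appended to row 1. P = [[4]], Q = [[1]].
Insert 2: 2 bumps 4 from row 1; 4 starts row 2. P = [[2], [4]], Q = [[1], [2]].
Insert 5: appended to row 1. P = [[2, 5], [4]], Q = [[1, 3], [2]].
Insert 3: 3 bumps 5 from row 1; 5 appends to row 2. P = [[2, 3], [4, 5]], Q = [[1, 3], [2, 4]].
Insert 6: appended to row 1. P = [[2, 3, 6], [4, 5]], Q = [[1, 3, 5], [2, 4]].
Insert 7: appended to row 1. P = [[2, 3, 6, 7], [4, 5]], Q = [[1, 3, 5, 6], [2, 4]].
Insert 1: 1 bumps 2 from row 1; 2 bumps 4 from row 2; 4 starts row 3. P = [[1, 3, 6, 7], [2, 5], [4]], Q = [[1, 3, 5, 6], [2, 4], [7]].

So P = [[1, 3, 6, 7], [2, 5], [4]], Q = [[1, 3, 5, 6], [2, 4], [7]].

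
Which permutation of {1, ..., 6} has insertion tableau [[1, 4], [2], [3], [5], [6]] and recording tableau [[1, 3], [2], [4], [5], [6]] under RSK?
Reverse the RSK construction: for i from n down to 1, find the cell of Q containing i, remove the entry at that cell from P, and reverse-bump it up through P; the value ejected from row 1 is w(i).

Step i=6: Q has 6 at row 5, column 1; remove 6 from row 5 of P and reverse-bump: 6 enters row 4 and ejects 5; 5 enters row 3 and ejects 3; 3 enters row 2 and ejects 2; 2 enters row 1 and ejects 1. So w(6) = 1. P is now [[2, 4], [3], [5], [6]].
Step i=5: Q has 5 at row 4, column 1; remove 6 from row 4 of P and reverse-bump: 6 enters row 3 and ejects 5; 5 enters row 2 and ejects 3; 3 enters row 1 and ejects 2. So w(5) = 2. P is now [[3, 4], [5], [6]].
Step i=4: Q has 4 at row 3, column 1; remove 6 from row 3 of P and reverse-bump: 6 enters row 2 and ejects 5; 5 enters row 1 and ejects 4. So w(4) = 4. P is now [[3, 5], [6]].
Step i=3: Q has 3 at row 1, column 2; remove that cell from P, ejecting 5. So w(3) = 5. P is now [[3], [6]].
Step i=2: Q has 2 at row 2, column 1; remove 6 from row 2 of P and reverse-bump: 6 enters row 1 and ejects 3. So w(2) = 3. P is now [[6]].
Step i=1: Q has 1 at row 1, column 1; remove that cell from P, ejecting 6. So w(1) = 6. P is now [].

So w = 6 3 5 4 2 1.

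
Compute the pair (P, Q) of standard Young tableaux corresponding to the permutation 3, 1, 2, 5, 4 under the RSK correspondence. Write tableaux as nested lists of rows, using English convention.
P = [[1, 2, 4], [3, 5]], Q = [[1, 3, 4], [2, 5]]

Insert each entry of the permutation into P by Schensted row insertion, recording in Q the position of each new cell.

Insert 3: appended to row 1. P = [[3]], Q = [[1]].
Insert 1: 1 bumps 3 from row 1; 3 starts row 2. P = [[1], [3]], Q = [[1], [2]].
Insert 2: appended to row 1. P = [[1, 2], [3]], Q = [[1, 3], [2]].
Insert 5: appended to row 1. P = [[1, 2, 5], [3]], Q = [[1, 3, 4], [2]].
Insert 4: 4 bumps 5 from row 1; 5 appends to row 2. P = [[1, 2, 4], [3, 5]], Q = [[1, 3, 4], [2, 5]].

So P = [[1, 2, 4], [3, 5]], Q = [[1, 3, 4], [2, 5]].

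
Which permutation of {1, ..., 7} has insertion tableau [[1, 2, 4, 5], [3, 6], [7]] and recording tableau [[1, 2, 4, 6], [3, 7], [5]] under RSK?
1 7 3 4 2 6 5

Reverse the RSK construction: for i from n down to 1, find the cell of Q containing i, remove the entry at that cell from P, and reverse-bump it up through P; the value ejected from row 1 is w(i).

Step i=7: Q has 7 at row 2, column 2; remove 6 from row 2 of P and reverse-bump: 6 enters row 1 and ejects 5. So w(7) = 5. P is now [[1, 2, 4, 6], [3], [7]].
Step i=6: Q has 6 at row 1, column 4; remove that cell from P, ejecting 6. So w(6) = 6. P is now [[1, 2, 4], [3], [7]].
Step i=5: Q has 5 at row 3, column 1; remove 7 from row 3 of P and reverse-bump: 7 enters row 2 and ejects 3; 3 enters row 1 and ejects 2. So w(5) = 2. P is now [[1, 3, 4], [7]].
Step i=4: Q has 4 at row 1, column 3; remove that cell from P, ejecting 4. So w(4) = 4. P is now [[1, 3], [7]].
Step i=3: Q has 3 at row 2, column 1; remove 7 from row 2 of P and reverse-bump: 7 enters row 1 and ejects 3. So w(3) = 3. P is now [[1, 7]].
Step i=2: Q has 2 at row 1, column 2; remove that cell from P, ejecting 7. So w(2) = 7. P is now [[1]].
Step i=1: Q has 1 at row 1, column 1; remove that cell from P, ejecting 1. So w(1) = 1. P is now [].

So w = 1 7 3 4 2 6 5.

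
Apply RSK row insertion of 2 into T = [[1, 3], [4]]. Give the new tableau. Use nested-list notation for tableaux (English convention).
In row 1, 2 replaces 3 (the leftmost entry greater than 2); 3 is bumped to row 2. In row 2, 3 replaces 4 (the leftmost entry greater than 3); 4 is bumped to row 3. 4 starts a new row 3. The new tableau is [[1, 2], [3], [4]].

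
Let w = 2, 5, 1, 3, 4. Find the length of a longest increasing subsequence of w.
3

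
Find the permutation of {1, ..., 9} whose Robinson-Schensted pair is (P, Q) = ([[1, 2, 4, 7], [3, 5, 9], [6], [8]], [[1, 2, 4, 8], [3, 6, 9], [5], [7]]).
1 8 3 6 2 5 4 9 7

Reverse RSK: for i = n, n-1, ..., 1, locate i in Q, remove the corresponding corner cell from P, and reverse-bump its entry up through P; the value ejected from row 1 is w(i).

So w = 1 8 3 6 2 5 4 9 7.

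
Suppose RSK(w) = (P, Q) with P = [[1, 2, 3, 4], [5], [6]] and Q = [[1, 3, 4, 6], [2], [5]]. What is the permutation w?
Reverse RSK: for i = n, n-1, ..., 1, locate i in Q, remove the corresponding corner cell from P, and reverse-bump its entry up through P; the value ejected from row 1 is w(i).

So w = 6 1 2 5 3 4.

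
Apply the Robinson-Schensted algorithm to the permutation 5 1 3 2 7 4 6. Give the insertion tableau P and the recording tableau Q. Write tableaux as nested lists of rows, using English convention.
P = [[1, 2, 4, 6], [3, 7], [5]], Q = [[1, 3, 5, 7], [2, 6], [4]]

Insert each entry of the permutation into P by Schensted row insertion, recording in Q the position of each new cell.

Insert 5: appended to row 1. P = [[5]].
Insert 1: 1 bumps 5 from row 1; 5 starts row 2. P = [[1], [5]].
Insert 3: appended to row 1. P = [[1, 3], [5]].
Insert 2: 2 bumps 3 from row 1; 3 bumps 5 from row 2; 5 starts row 3. P = [[1, 2], [3], [5]].
Insert 7: appended to row 1. P = [[1, 2, 7], [3], [5]].
Insert 4: 4 bumps 7 from row 1; 7 appends to row 2. P = [[1, 2, 4], [3, 7], [5]].
Insert 6: appended to row 1. P = [[1, 2, 4, 6], [3, 7], [5]].

So P = [[1, 2, 4, 6], [3, 7], [5]], Q = [[1, 3, 5, 7], [2, 6], [4]].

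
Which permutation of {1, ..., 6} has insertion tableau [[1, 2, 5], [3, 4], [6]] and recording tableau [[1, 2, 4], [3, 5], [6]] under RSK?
3 4 1 6 5 2

Reverse RSK: for i = n, n-1, ..., 1, locate i in Q, remove the corresponding corner cell from P, and reverse-bump its entry up through P; the value ejected from row 1 is w(i).

So w = 3 4 1 6 5 2.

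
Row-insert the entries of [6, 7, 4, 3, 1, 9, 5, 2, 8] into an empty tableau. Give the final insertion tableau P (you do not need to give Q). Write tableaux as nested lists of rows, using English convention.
P = [[1, 2, 8], [3, 5, 9], [4, 7], [6]]

Insert 6: appended to row 1. P = [[6]].
Insert 7: appended to row 1. P = [[6, 7]].
Insert 4: 4 bumps 6 from row 1; 6 starts row 2. P = [[4, 7], [6]].
Insert 3: 3 bumps 4 from row 1; 4 bumps 6 from row 2; 6 starts row 3. P = [[3, 7], [4], [6]].
Insert 1: 1 bumps 3 from row 1; 3 bumps 4 from row 2; 4 bumps 6 from row 3; 6 starts row 4. P = [[1, 7], [3], [4], [6]].
Insert 9: appended to row 1. P = [[1, 7, 9], [3], [4], [6]].
Insert 5: 5 bumps 7 from row 1; 7 appends to row 2. P = [[1, 5, 9], [3, 7], [4], [6]].
Insert 2: 2 bumps 5 from row 1; 5 bumps 7 from row 2; 7 appends to row 3. P = [[1, 2, 9], [3, 5], [4, 7], [6]].
Insert 8: 8 bumps 9 from row 1; 9 appends to row 2. P = [[1, 2, 8], [3, 5, 9], [4, 7], [6]].

So P = [[1, 2, 8], [3, 5, 9], [4, 7], [6]].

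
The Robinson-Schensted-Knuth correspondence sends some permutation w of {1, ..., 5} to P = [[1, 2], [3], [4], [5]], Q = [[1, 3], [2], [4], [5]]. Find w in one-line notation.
Reverse the RSK construction: for i from n down to 1, find the cell of Q containing i, remove the entry at that cell from P, and reverse-bump it up through P; the value ejected from row 1 is w(i).

Step i=5: Q has 5 at row 4, column 1; remove 5 from row 4 of P and reverse-bump: 5 enters row 3 and ejects 4; 4 enters row 2 and ejects 3; 3 enters row 1 and ejects 2. So w(5) = 2. P is now [[1, 3], [4], [5]].
Step i=4: Q has 4 at row 3, column 1; remove 5 from row 3 of P and reverse-bump: 5 enters row 2 and ejects 4; 4 enters row 1 and ejects 3. So w(4) = 3. P is now [[1, 4], [5]].
Step i=3: Q has 3 at row 1, column 2; remove that cell from P, ejecting 4. So w(3) = 4. P is now [[1], [5]].
Step i=2: Q has 2 at row 2, column 1; remove 5 from row 2 of P and reverse-bump: 5 enters row 1 and ejects 1. So w(2) = 1. P is now [[5]].
Step i=1: Q has 1 at row 1, column 1; remove that cell from P, ejecting 5. So w(1) = 5. P is now [].

So w = 5 1 4 3 2.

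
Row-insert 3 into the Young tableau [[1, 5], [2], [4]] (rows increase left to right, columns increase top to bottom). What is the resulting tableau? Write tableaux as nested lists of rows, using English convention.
[[1, 3], [2, 5], [4]]

In row 1, 3 replaces 5 (the leftmost entry greater than 3); 5 is bumped to row 2. 5 is appended to row 2. The new tableau is [[1, 3], [2, 5], [4]].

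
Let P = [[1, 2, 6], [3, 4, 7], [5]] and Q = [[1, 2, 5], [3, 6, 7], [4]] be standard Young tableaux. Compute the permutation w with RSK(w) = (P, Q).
Reverse the RSK construction: for i from n down to 1, find the cell of Q containing i, remove the entry at that cell from P, and reverse-bump it up through P; the value ejected from row 1 is w(i).

Step i=7: Q has 7 at row 2, column 3; remove 7 from row 2 of P and reverse-bump: 7 enters row 1 and ejects 6. So w(7) = 6. P is now [[1, 2, 7], [3, 4], [5]].
Step i=6: Q has 6 at row 2, column 2; remove 4 from row 2 of P and reverse-bump: 4 enters row 1 and ejects 2. So w(6) = 2. P is now [[1, 4, 7], [3], [5]].
Step i=5: Q has 5 at row 1, column 3; remove that cell from P, ejecting 7. So w(5) = 7. P is now [[1, 4], [3], [5]].
Step i=4: Q has 4 at row 3, column 1; remove 5 from row 3 of P and reverse-bump: 5 enters row 2 and ejects 3; 3 enters row 1 and ejects 1. So w(4) = 1. P is now [[3, 4], [5]].
Step i=3: Q has 3 at row 2, column 1; remove 5 from row 2 of P and reverse-bump: 5 enters row 1 and ejects 4. So w(3) = 4. P is now [[3, 5]].
Step i=2: Q has 2 at row 1, column 2; remove that cell from P, ejecting 5. So w(2) = 5. P is now [[3]].
Step i=1: Q has 1 at row 1, column 1; remove that cell from P, ejecting 3. So w(1) = 3. P is now [].

So w = 3 5 4 1 7 2 6.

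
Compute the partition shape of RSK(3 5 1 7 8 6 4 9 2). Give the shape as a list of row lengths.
Row-insert each entry into an empty tableau.

After inserting 3: P = [[3]].
After inserting 5: P = [[3, 5]].
After inserting 1: P = [[1, 5], [3]].
After inserting 7: P = [[1, 5, 7], [3]].
After inserting 8: P = [[1, 5, 7, 8], [3]].
After inserting 6: P = [[1, 5, 6, 8], [3, 7]].
After inserting 4: P = [[1, 4, 6, 8], [3, 5], [7]].
After inserting 9: P = [[1, 4, 6, 8, 9], [3, 5], [7]].
After inserting 2: P = [[1, 2, 6, 8, 9], [3, 4], [5], [7]].

The final insertion tableau P = [[1, 2, 6, 8, 9], [3, 4], [5], [7]] has shape [5, 2, 1, 1].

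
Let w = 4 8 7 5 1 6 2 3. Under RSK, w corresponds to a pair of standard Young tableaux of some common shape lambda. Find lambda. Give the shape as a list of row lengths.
Row-insert each entry into an empty tableau.

After inserting 4: P = [[4]].
After inserting 8: P = [[4, 8]].
After inserting 7: P = [[4, 7], [8]].
After inserting 5: P = [[4, 5], [7], [8]].
After inserting 1: P = [[1, 5], [4], [7], [8]].
After inserting 6: P = [[1, 5, 6], [4], [7], [8]].
After inserting 2: P = [[1, 2, 6], [4, 5], [7], [8]].
After inserting 3: P = [[1, 2, 3], [4, 5, 6], [7], [8]].

The final insertion tableau P = [[1, 2, 3], [4, 5, 6], [7], [8]] has shape [3, 3, 1, 1].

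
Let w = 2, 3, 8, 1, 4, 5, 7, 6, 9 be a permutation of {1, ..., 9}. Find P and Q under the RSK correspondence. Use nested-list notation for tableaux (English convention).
P = [[1, 3, 4, 5, 6, 9], [2, 7], [8]], Q = [[1, 2, 3, 6, 7, 9], [4, 5], [8]]

Insert each entry of the permutation into P by Schensted row insertion, recording in Q the position of each new cell.

Insert 2: appended to row 1. P = [[2]].
Insert 3: appended to row 1. P = [[2, 3]].
Insert 8: appended to row 1. P = [[2, 3, 8]].
Insert 1: 1 bumps 2 from row 1; 2 starts row 2. P = [[1, 3, 8], [2]].
Insert 4: 4 bumps 8 from row 1; 8 appends to row 2. P = [[1, 3, 4], [2, 8]].
Insert 5: appended to row 1. P = [[1, 3, 4, 5], [2, 8]].
Insert 7: appended to row 1. P = [[1, 3, 4, 5, 7], [2, 8]].
Insert 6: 6 bumps 7 from row 1; 7 bumps 8 from row 2; 8 starts row 3. P = [[1, 3, 4, 5, 6], [2, 7], [8]].
Insert 9: appended to row 1. P = [[1, 3, 4, 5, 6, 9], [2, 7], [8]].

So P = [[1, 3, 4, 5, 6, 9], [2, 7], [8]], Q = [[1, 2, 3, 6, 7, 9], [4, 5], [8]].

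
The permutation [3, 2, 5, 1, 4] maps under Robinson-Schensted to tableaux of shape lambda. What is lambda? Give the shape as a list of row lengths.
[2, 2, 1]

RSK row insertion gives P = [[1, 4], [2, 5], [3]], which has shape [2, 2, 1].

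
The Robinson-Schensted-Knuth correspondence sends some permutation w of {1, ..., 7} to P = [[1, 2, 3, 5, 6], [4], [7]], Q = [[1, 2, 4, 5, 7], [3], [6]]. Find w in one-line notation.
Reverse the RSK construction: for i from n down to 1, find the cell of Q containing i, remove the entry at that cell from P, and reverse-bump it up through P; the value ejected from row 1 is w(i).

Step i=7: Q has 7 at row 1, column 5; remove that cell from P, ejecting 6. So w(7) = 6. P is now [[1, 2, 3, 5], [4], [7]].
Step i=6: Q has 6 at row 3, column 1; remove 7 from row 3 of P and reverse-bump: 7 enters row 2 and ejects 4; 4 enters row 1 and ejects 3. So w(6) = 3. P is now [[1, 2, 4, 5], [7]].
Step i=5: Q has 5 at row 1, column 4; remove that cell from P, ejecting 5. So w(5) = 5. P is now [[1, 2, 4], [7]].
Step i=4: Q has 4 at row 1, column 3; remove that cell from P, ejecting 4. So w(4) = 4. P is now [[1, 2], [7]].
Step i=3: Q has 3 at row 2, column 1; remove 7 from row 2 of P and reverse-bump: 7 enters row 1 and ejects 2. So w(3) = 2. P is now [[1, 7]].
Step i=2: Q has 2 at row 1, column 2; remove that cell from P, ejecting 7. So w(2) = 7. P is now [[1]].
Step i=1: Q has 1 at row 1, column 1; remove that cell from P, ejecting 1. So w(1) = 1. P is now [].

So w = 1 7 2 4 5 3 6.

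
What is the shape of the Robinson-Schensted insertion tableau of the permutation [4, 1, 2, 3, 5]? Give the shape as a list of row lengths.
[4, 1]

Row-insert each entry into an empty tableau.

After inserting 4: P = [[4]].
After inserting 1: P = [[1], [4]].
After inserting 2: P = [[1, 2], [4]].
After inserting 3: P = [[1, 2, 3], [4]].
After inserting 5: P = [[1, 2, 3, 5], [4]].

The final insertion tableau P = [[1, 2, 3, 5], [4]] has shape [4, 1].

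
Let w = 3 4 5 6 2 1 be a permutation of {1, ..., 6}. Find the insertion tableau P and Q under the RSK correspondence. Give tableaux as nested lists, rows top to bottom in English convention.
P = [[1, 4, 5, 6], [2], [3]], Q = [[1, 2, 3, 4], [5], [6]]

Insert each entry of the permutation into P by Schensted row insertion, recording in Q the position of each new cell.

Insert 3: appended to row 1. P = [[3]].
Insert 4: appended to row 1. P = [[3, 4]].
Insert 5: appended to row 1. P = [[3, 4, 5]].
Insert 6: appended to row 1. P = [[3, 4, 5, 6]].
Insert 2: 2 bumps 3 from row 1; 3 starts row 2. P = [[2, 4, 5, 6], [3]].
Insert 1: 1 bumps 2 from row 1; 2 bumps 3 from row 2; 3 starts row 3. P = [[1, 4, 5, 6], [2], [3]].

So P = [[1, 4, 5, 6], [2], [3]], Q = [[1, 2, 3, 4], [5], [6]].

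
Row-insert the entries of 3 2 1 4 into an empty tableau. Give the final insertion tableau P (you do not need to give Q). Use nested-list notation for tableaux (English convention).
P = [[1, 4], [2], [3]]

Insert 3: appended to row 1. P = [[3]].
Insert 2: 2 bumps 3 from row 1; 3 starts row 2. P = [[2], [3]].
Insert 1: 1 bumps 2 from row 1; 2 bumps 3 from row 2; 3 starts row 3. P = [[1], [2], [3]].
Insert 4: appended to row 1. P = [[1, 4], [2], [3]].

So P = [[1, 4], [2], [3]].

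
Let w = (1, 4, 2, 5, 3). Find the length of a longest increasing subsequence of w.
3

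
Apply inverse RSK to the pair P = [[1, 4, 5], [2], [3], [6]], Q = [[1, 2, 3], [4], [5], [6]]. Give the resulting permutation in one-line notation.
Reverse the RSK construction: for i from n down to 1, find the cell of Q containing i, remove the entry at that cell from P, and reverse-bump it up through P; the value ejected from row 1 is w(i).

Step i=6: Q has 6 at row 4, column 1; remove 6 from row 4 of P and reverse-bump: 6 enters row 3 and ejects 3; 3 enters row 2 and ejects 2; 2 enters row 1 and ejects 1. So w(6) = 1. P is now [[2, 4, 5], [3], [6]].
Step i=5: Q has 5 at row 3, column 1; remove 6 from row 3 of P and reverse-bump: 6 enters row 2 and ejects 3; 3 enters row 1 and ejects 2. So w(5) = 2. P is now [[3, 4, 5], [6]].
Step i=4: Q has 4 at row 2, column 1; remove 6 from row 2 of P and reverse-bump: 6 enters row 1 and ejects 5. So w(4) = 5. P is now [[3, 4, 6]].
Step i=3: Q has 3 at row 1, column 3; remove that cell from P, ejecting 6. So w(3) = 6. P is now [[3, 4]].
Step i=2: Q has 2 at row 1, column 2; remove that cell from P, ejecting 4. So w(2) = 4. P is now [[3]].
Step i=1: Q has 1 at row 1, column 1; remove that cell from P, ejecting 3. So w(1) = 3. P is now [].

So w = 3 4 6 5 2 1.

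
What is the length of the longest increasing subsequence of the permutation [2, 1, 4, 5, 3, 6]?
4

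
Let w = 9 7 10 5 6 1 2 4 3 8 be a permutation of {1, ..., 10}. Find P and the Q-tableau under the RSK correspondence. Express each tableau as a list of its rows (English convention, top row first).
Insert each entry of the permutation into P by Schensted row insertion, recording in Q the position of each new cell.

After inserting 9: P = [[9]].
After inserting 7: P = [[7], [9]].
After inserting 10: P = [[7, 10], [9]].
After inserting 5: P = [[5, 10], [7], [9]].
After inserting 6: P = [[5, 6], [7, 10], [9]].
After inserting 1: P = [[1, 6], [5, 10], [7], [9]].
After inserting 2: P = [[1, 2], [5, 6], [7, 10], [9]].
After inserting 4: P = [[1, 2, 4], [5, 6], [7, 10], [9]].
After inserting 3: P = [[1, 2, 3], [4, 6], [5, 10], [7], [9]].
After inserting 8: P = [[1, 2, 3, 8], [4, 6], [5, 10], [7], [9]].

So P = [[1, 2, 3, 8], [4, 6], [5, 10], [7], [9]], Q = [[1, 3, 8, 10], [2, 5], [4, 7], [6], [9]].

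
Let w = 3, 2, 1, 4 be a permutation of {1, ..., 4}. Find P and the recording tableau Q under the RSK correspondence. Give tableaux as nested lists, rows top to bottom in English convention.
P = [[1, 4], [2], [3]], Q = [[1, 4], [2], [3]]

Insert each entry of the permutation into P by Schensted row insertion, recording in Q the position of each new cell.

Insert 3: appended to row 1. P = [[3]].
Insert 2: 2 bumps 3 from row 1; 3 starts row 2. P = [[2], [3]].
Insert 1: 1 bumps 2 from row 1; 2 bumps 3 from row 2; 3 starts row 3. P = [[1], [2], [3]].
Insert 4: appended to row 1. P = [[1, 4], [2], [3]].

So P = [[1, 4], [2], [3]], Q = [[1, 4], [2], [3]].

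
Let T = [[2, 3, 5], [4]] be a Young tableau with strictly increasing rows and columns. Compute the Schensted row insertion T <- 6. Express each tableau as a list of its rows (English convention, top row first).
[[2, 3, 5, 6], [4]]

6 is larger than every entry of row 1, so it is appended to row 1. The new tableau is [[2, 3, 5, 6], [4]].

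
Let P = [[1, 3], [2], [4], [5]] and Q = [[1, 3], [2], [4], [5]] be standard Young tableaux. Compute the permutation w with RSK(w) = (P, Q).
5 2 4 3 1

Reverse RSK: for i = n, n-1, ..., 1, locate i in Q, remove the corresponding corner cell from P, and reverse-bump its entry up through P; the value ejected from row 1 is w(i).

So w = 5 2 4 3 1.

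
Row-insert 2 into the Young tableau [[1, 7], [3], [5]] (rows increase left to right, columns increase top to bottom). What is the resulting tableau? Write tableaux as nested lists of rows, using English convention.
[[1, 2], [3, 7], [5]]

In row 1, 2 replaces 7 (the leftmost entry greater than 2); 7 is bumped to row 2. 7 is appended to row 2. The new tableau is [[1, 2], [3, 7], [5]].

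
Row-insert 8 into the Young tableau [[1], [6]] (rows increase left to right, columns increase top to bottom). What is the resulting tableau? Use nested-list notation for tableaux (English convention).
[[1, 8], [6]]

8 is larger than every entry of row 1, so it is appended to row 1. The new tableau is [[1, 8], [6]].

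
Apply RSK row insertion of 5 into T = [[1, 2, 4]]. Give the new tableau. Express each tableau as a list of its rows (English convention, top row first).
5 is larger than every entry of row 1, so it is appended to row 1. The new tableau is [[1, 2, 4, 5]].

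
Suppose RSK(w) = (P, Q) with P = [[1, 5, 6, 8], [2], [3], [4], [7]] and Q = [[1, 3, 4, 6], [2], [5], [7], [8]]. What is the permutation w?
7 4 5 6 3 8 2 1

Reverse the RSK construction: for i from n down to 1, find the cell of Q containing i, remove the entry at that cell from P, and reverse-bump it up through P; the value ejected from row 1 is w(i).

Step i=8: Q has 8 at row 5, column 1; remove 7 from row 5 of P and reverse-bump: 7 enters row 4 and ejects 4; 4 enters row 3 and ejects 3; 3 enters row 2 and ejects 2; 2 enters row 1 and ejects 1. So w(8) = 1. P is now [[2, 5, 6, 8], [3], [4], [7]].
Step i=7: Q has 7 at row 4, column 1; remove 7 from row 4 of P and reverse-bump: 7 enters row 3 and ejects 4; 4 enters row 2 and ejects 3; 3 enters row 1 and ejects 2. So w(7) = 2. P is now [[3, 5, 6, 8], [4], [7]].
Step i=6: Q has 6 at row 1, column 4; remove that cell from P, ejecting 8. So w(6) = 8. P is now [[3, 5, 6], [4], [7]].
Step i=5: Q has 5 at row 3, column 1; remove 7 from row 3 of P and reverse-bump: 7 enters row 2 and ejects 4; 4 enters row 1 and ejects 3. So w(5) = 3. P is now [[4, 5, 6], [7]].
Step i=4: Q has 4 at row 1, column 3; remove that cell from P, ejecting 6. So w(4) = 6. P is now [[4, 5], [7]].
Step i=3: Q has 3 at row 1, column 2; remove that cell from P, ejecting 5. So w(3) = 5. P is now [[4], [7]].
Step i=2: Q has 2 at row 2, column 1; remove 7 from row 2 of P and reverse-bump: 7 enters row 1 and ejects 4. So w(2) = 4. P is now [[7]].
Step i=1: Q has 1 at row 1, column 1; remove that cell from P, ejecting 7. So w(1) = 7. P is now [].

So w = 7 4 5 6 3 8 2 1.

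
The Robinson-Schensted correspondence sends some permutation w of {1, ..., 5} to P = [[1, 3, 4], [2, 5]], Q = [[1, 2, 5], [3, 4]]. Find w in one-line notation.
Reverse the RSK construction: for i from n down to 1, find the cell of Q containing i, remove the entry at that cell from P, and reverse-bump it up through P; the value ejected from row 1 is w(i).

Step i=5: Q has 5 at row 1, column 3; remove that cell from P, ejecting 4. So w(5) = 4. P is now [[1, 3], [2, 5]].
Step i=4: Q has 4 at row 2, column 2; remove 5 from row 2 of P and reverse-bump: 5 enters row 1 and ejects 3. So w(4) = 3. P is now [[1, 5], [2]].
Step i=3: Q has 3 at row 2, column 1; remove 2 from row 2 of P and reverse-bump: 2 enters row 1 and ejects 1. So w(3) = 1. P is now [[2, 5]].
Step i=2: Q has 2 at row 1, column 2; remove that cell from P, ejecting 5. So w(2) = 5. P is now [[2]].
Step i=1: Q has 1 at row 1, column 1; remove that cell from P, ejecting 2. So w(1) = 2. P is now [].

So w = 2 5 1 3 4.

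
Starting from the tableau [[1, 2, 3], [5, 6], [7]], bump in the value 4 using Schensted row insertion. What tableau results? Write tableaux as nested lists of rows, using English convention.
[[1, 2, 3, 4], [5, 6], [7]]

4 is larger than every entry of row 1, so it is appended to row 1. The new tableau is [[1, 2, 3, 4], [5, 6], [7]].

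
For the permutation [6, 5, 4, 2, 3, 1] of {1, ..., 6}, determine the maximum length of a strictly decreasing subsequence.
5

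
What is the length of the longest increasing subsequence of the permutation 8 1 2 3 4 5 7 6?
6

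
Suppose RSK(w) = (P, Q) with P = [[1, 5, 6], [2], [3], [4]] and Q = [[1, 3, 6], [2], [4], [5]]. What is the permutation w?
4 3 5 2 1 6

Reverse RSK: for i = n, n-1, ..., 1, locate i in Q, remove the corresponding corner cell from P, and reverse-bump its entry up through P; the value ejected from row 1 is w(i).

So w = 4 3 5 2 1 6.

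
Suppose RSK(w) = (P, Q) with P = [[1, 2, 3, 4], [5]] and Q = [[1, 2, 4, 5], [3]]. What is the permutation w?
Reverse RSK: for i = n, n-1, ..., 1, locate i in Q, remove the corresponding corner cell from P, and reverse-bump its entry up through P; the value ejected from row 1 is w(i).

So w = 1 5 2 3 4.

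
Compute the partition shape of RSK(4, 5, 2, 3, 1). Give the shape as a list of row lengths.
Row-insert each entry into an empty tableau.

After inserting 4: P = [[4]].
After inserting 5: P = [[4, 5]].
After inserting 2: P = [[2, 5], [4]].
After inserting 3: P = [[2, 3], [4, 5]].
After inserting 1: P = [[1, 3], [2, 5], [4]].

The final insertion tableau P = [[1, 3], [2, 5], [4]] has shape [2, 2, 1].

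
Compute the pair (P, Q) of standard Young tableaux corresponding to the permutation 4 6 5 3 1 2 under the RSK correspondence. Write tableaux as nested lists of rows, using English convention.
Insert each entry of the permutation into P by Schensted row insertion, recording in Q the position of each new cell.

After inserting 4: P = [[4]].
After inserting 6: P = [[4, 6]].
After inserting 5: P = [[4, 5], [6]].
After inserting 3: P = [[3, 5], [4], [6]].
After inserting 1: P = [[1, 5], [3], [4], [6]].
After inserting 2: P = [[1, 2], [3, 5], [4], [6]].

So P = [[1, 2], [3, 5], [4], [6]], Q = [[1, 2], [3, 6], [4], [5]].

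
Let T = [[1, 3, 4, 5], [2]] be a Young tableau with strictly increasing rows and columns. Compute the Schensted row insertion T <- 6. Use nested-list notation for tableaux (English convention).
6 is larger than every entry of row 1, so it is appended to row 1. The new tableau is [[1, 3, 4, 5, 6], [2]].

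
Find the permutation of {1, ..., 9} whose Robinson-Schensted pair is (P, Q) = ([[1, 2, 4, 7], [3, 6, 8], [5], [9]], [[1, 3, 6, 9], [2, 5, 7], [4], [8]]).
Reverse the RSK construction: for i from n down to 1, find the cell of Q containing i, remove the entry at that cell from P, and reverse-bump it up through P; the value ejected from row 1 is w(i).

Step i=9: Q has 9 at row 1, column 4; remove that cell from P, ejecting 7. So w(9) = 7. P is now [[1, 2, 4], [3, 6, 8], [5], [9]].
Step i=8: Q has 8 at row 4, column 1; remove 9 from row 4 of P and reverse-bump: 9 enters row 3 and ejects 5; 5 enters row 2 and ejects 3; 3 enters row 1 and ejects 2. So w(8) = 2. P is now [[1, 3, 4], [5, 6, 8], [9]].
Step i=7: Q has 7 at row 2, column 3; remove 8 from row 2 of P and reverse-bump: 8 enters row 1 and ejects 4. So w(7) = 4. P is now [[1, 3, 8], [5, 6], [9]].
Step i=6: Q has 6 at row 1, column 3; remove that cell from P, ejecting 8. So w(6) = 8. P is now [[1, 3], [5, 6], [9]].
Step i=5: Q has 5 at row 2, column 2; remove 6 from row 2 of P and reverse-bump: 6 enters row 1 and ejects 3. So w(5) = 3. P is now [[1, 6], [5], [9]].
Step i=4: Q has 4 at row 3, column 1; remove 9 from row 3 of P and reverse-bump: 9 enters row 2 and ejects 5; 5 enters row 1 and ejects 1. So w(4) = 1. P is now [[5, 6], [9]].
Step i=3: Q has 3 at row 1, column 2; remove that cell from P, ejecting 6. So w(3) = 6. P is now [[5], [9]].
Step i=2: Q has 2 at row 2, column 1; remove 9 from row 2 of P and reverse-bump: 9 enters row 1 and ejects 5. So w(2) = 5. P is now [[9]].
Step i=1: Q has 1 at row 1, column 1; remove that cell from P, ejecting 9. So w(1) = 9. P is now [].

So w = 9 5 6 1 3 8 4 2 7.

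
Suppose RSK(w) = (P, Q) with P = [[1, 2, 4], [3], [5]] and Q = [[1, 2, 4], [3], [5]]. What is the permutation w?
Reverse the RSK construction: for i from n down to 1, find the cell of Q containing i, remove the entry at that cell from P, and reverse-bump it up through P; the value ejected from row 1 is w(i).

Step i=5: Q has 5 at row 3, column 1; remove 5 from row 3 of P and reverse-bump: 5 enters row 2 and ejects 3; 3 enters row 1 and ejects 2. So w(5) = 2. P is now [[1, 3, 4], [5]].
Step i=4: Q has 4 at row 1, column 3; remove that cell from P, ejecting 4. So w(4) = 4. P is now [[1, 3], [5]].
Step i=3: Q has 3 at row 2, column 1; remove 5 from row 2 of P and reverse-bump: 5 enters row 1 and ejects 3. So w(3) = 3. P is now [[1, 5]].
Step i=2: Q has 2 at row 1, column 2; remove that cell from P, ejecting 5. So w(2) = 5. P is now [[1]].
Step i=1: Q has 1 at row 1, column 1; remove that cell from P, ejecting 1. So w(1) = 1. P is now [].

So w = 1 5 3 4 2.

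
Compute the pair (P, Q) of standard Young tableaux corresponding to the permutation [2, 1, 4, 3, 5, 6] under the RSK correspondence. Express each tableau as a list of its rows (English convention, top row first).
Insert each entry of the permutation into P by Schensted row insertion, recording in Q the position of each new cell.

Insert 2: appended to row 1. P = [[2]].
Insert 1: 1 bumps 2 from row 1; 2 starts row 2. P = [[1], [2]].
Insert 4: appended to row 1. P = [[1, 4], [2]].
Insert 3: 3 bumps 4 from row 1; 4 appends to row 2. P = [[1, 3], [2, 4]].
Insert 5: appended to row 1. P = [[1, 3, 5], [2, 4]].
Insert 6: appended to row 1. P = [[1, 3, 5, 6], [2, 4]].

So P = [[1, 3, 5, 6], [2, 4]], Q = [[1, 3, 5, 6], [2, 4]].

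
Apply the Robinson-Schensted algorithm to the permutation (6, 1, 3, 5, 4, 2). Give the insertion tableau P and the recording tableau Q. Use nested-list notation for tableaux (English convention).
Insert each entry of the permutation into P by Schensted row insertion, recording in Q the position of each new cell.

Insert 6: appended to row 1. P = [[6]].
Insert 1: 1 bumps 6 from row 1; 6 starts row 2. P = [[1], [6]].
Insert 3: appended to row 1. P = [[1, 3], [6]].
Insert 5: appended to row 1. P = [[1, 3, 5], [6]].
Insert 4: 4 bumps 5 from row 1; 5 bumps 6 from row 2; 6 starts row 3. P = [[1, 3, 4], [5], [6]].
Insert 2: 2 bumps 3 from row 1; 3 bumps 5 from row 2; 5 bumps 6 from row 3; 6 starts row 4. P = [[1, 2, 4], [3], [5], [6]].

So P = [[1, 2, 4], [3], [5], [6]], Q = [[1, 3, 4], [2], [5], [6]].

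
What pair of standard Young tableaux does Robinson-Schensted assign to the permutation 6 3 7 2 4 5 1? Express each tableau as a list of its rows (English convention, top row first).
Insert each entry of the permutation into P by Schensted row insertion, recording in Q the position of each new cell.

Insert 6: appended to row 1. P = [[6]], Q = [[1]].
Insert 3: 3 bumps 6 from row 1; 6 starts row 2. P = [[3], [6]], Q = [[1], [2]].
Insert 7: appended to row 1. P = [[3, 7], [6]], Q = [[1, 3], [2]].
Insert 2: 2 bumps 3 from row 1; 3 bumps 6 from row 2; 6 starts row 3. P = [[2, 7], [3], [6]], Q = [[1, 3], [2], [4]].
Insert 4: 4 bumps 7 from row 1; 7 appends to row 2. P = [[2, 4], [3, 7], [6]], Q = [[1, 3], [2, 5], [4]].
Insert 5: appended to row 1. P = [[2, 4, 5], [3, 7], [6]], Q = [[1, 3, 6], [2, 5], [4]].
Insert 1: 1 bumps 2 from row 1; 2 bumps 3 from row 2; 3 bumps 6 from row 3; 6 starts row 4. P = [[1, 4, 5], [2, 7], [3], [6]], Q = [[1, 3, 6], [2, 5], [4], [7]].

So P = [[1, 4, 5], [2, 7], [3], [6]], Q = [[1, 3, 6], [2, 5], [4], [7]].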